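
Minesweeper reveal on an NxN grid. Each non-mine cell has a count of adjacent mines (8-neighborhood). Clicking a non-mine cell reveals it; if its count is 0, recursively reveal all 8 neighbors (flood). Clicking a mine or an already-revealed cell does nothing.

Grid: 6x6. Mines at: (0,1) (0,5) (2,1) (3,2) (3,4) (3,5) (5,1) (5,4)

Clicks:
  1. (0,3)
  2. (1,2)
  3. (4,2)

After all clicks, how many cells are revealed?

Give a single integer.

Click 1 (0,3) count=0: revealed 9 new [(0,2) (0,3) (0,4) (1,2) (1,3) (1,4) (2,2) (2,3) (2,4)] -> total=9
Click 2 (1,2) count=2: revealed 0 new [(none)] -> total=9
Click 3 (4,2) count=2: revealed 1 new [(4,2)] -> total=10

Answer: 10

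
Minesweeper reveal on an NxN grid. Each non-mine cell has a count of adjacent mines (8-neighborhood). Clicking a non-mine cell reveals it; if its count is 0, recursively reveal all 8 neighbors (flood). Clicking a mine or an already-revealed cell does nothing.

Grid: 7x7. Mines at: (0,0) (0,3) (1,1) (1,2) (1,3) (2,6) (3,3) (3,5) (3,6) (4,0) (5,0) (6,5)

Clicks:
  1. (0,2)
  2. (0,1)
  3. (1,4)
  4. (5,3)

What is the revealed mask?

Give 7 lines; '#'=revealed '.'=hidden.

Click 1 (0,2) count=4: revealed 1 new [(0,2)] -> total=1
Click 2 (0,1) count=3: revealed 1 new [(0,1)] -> total=2
Click 3 (1,4) count=2: revealed 1 new [(1,4)] -> total=3
Click 4 (5,3) count=0: revealed 12 new [(4,1) (4,2) (4,3) (4,4) (5,1) (5,2) (5,3) (5,4) (6,1) (6,2) (6,3) (6,4)] -> total=15

Answer: .##....
....#..
.......
.......
.####..
.####..
.####..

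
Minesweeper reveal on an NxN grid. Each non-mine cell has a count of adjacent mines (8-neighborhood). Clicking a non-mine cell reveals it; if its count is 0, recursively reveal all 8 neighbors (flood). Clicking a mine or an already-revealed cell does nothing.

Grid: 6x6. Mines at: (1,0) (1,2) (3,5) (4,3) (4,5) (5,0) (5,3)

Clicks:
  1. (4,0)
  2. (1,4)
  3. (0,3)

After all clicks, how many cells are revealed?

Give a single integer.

Click 1 (4,0) count=1: revealed 1 new [(4,0)] -> total=1
Click 2 (1,4) count=0: revealed 9 new [(0,3) (0,4) (0,5) (1,3) (1,4) (1,5) (2,3) (2,4) (2,5)] -> total=10
Click 3 (0,3) count=1: revealed 0 new [(none)] -> total=10

Answer: 10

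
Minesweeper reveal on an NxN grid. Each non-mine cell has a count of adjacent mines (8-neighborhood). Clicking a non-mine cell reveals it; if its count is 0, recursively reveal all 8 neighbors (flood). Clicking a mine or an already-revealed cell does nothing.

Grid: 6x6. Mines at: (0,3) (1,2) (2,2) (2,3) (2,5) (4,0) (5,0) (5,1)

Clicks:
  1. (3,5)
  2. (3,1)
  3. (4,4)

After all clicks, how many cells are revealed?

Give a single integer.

Answer: 13

Derivation:
Click 1 (3,5) count=1: revealed 1 new [(3,5)] -> total=1
Click 2 (3,1) count=2: revealed 1 new [(3,1)] -> total=2
Click 3 (4,4) count=0: revealed 11 new [(3,2) (3,3) (3,4) (4,2) (4,3) (4,4) (4,5) (5,2) (5,3) (5,4) (5,5)] -> total=13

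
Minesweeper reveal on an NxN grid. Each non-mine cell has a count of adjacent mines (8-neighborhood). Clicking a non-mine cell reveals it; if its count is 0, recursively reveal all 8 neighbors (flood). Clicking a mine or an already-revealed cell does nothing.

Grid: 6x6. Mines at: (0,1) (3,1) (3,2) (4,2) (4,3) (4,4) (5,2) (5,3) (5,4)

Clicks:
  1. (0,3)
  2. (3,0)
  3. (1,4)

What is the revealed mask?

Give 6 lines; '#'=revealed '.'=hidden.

Click 1 (0,3) count=0: revealed 15 new [(0,2) (0,3) (0,4) (0,5) (1,2) (1,3) (1,4) (1,5) (2,2) (2,3) (2,4) (2,5) (3,3) (3,4) (3,5)] -> total=15
Click 2 (3,0) count=1: revealed 1 new [(3,0)] -> total=16
Click 3 (1,4) count=0: revealed 0 new [(none)] -> total=16

Answer: ..####
..####
..####
#..###
......
......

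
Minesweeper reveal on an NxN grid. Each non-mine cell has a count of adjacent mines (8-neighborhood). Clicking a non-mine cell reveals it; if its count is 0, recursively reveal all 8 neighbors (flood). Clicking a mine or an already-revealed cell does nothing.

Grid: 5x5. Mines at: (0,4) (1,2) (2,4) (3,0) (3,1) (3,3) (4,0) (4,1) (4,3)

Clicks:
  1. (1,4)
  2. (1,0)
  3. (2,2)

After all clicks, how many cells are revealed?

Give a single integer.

Answer: 8

Derivation:
Click 1 (1,4) count=2: revealed 1 new [(1,4)] -> total=1
Click 2 (1,0) count=0: revealed 6 new [(0,0) (0,1) (1,0) (1,1) (2,0) (2,1)] -> total=7
Click 3 (2,2) count=3: revealed 1 new [(2,2)] -> total=8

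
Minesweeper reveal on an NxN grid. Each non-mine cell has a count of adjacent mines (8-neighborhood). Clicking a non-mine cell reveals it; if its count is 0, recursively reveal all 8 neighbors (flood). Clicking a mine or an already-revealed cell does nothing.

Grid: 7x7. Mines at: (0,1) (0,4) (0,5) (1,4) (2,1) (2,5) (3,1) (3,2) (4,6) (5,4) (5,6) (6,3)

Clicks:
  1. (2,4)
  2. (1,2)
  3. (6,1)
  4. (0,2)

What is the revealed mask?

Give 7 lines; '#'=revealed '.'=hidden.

Click 1 (2,4) count=2: revealed 1 new [(2,4)] -> total=1
Click 2 (1,2) count=2: revealed 1 new [(1,2)] -> total=2
Click 3 (6,1) count=0: revealed 9 new [(4,0) (4,1) (4,2) (5,0) (5,1) (5,2) (6,0) (6,1) (6,2)] -> total=11
Click 4 (0,2) count=1: revealed 1 new [(0,2)] -> total=12

Answer: ..#....
..#....
....#..
.......
###....
###....
###....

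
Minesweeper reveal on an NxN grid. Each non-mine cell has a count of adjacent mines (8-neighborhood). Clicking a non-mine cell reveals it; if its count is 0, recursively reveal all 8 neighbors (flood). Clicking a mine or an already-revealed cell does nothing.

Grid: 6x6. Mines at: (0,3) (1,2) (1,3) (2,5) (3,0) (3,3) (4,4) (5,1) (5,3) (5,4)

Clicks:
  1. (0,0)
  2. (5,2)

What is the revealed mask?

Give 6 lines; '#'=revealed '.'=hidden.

Answer: ##....
##....
##....
......
......
..#...

Derivation:
Click 1 (0,0) count=0: revealed 6 new [(0,0) (0,1) (1,0) (1,1) (2,0) (2,1)] -> total=6
Click 2 (5,2) count=2: revealed 1 new [(5,2)] -> total=7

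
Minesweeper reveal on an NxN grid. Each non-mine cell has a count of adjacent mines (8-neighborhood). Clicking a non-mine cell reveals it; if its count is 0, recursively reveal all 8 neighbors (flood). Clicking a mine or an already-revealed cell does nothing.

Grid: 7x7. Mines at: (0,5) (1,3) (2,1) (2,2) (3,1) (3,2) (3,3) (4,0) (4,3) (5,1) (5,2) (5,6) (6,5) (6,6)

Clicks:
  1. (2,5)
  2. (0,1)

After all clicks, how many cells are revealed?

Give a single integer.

Click 1 (2,5) count=0: revealed 12 new [(1,4) (1,5) (1,6) (2,4) (2,5) (2,6) (3,4) (3,5) (3,6) (4,4) (4,5) (4,6)] -> total=12
Click 2 (0,1) count=0: revealed 6 new [(0,0) (0,1) (0,2) (1,0) (1,1) (1,2)] -> total=18

Answer: 18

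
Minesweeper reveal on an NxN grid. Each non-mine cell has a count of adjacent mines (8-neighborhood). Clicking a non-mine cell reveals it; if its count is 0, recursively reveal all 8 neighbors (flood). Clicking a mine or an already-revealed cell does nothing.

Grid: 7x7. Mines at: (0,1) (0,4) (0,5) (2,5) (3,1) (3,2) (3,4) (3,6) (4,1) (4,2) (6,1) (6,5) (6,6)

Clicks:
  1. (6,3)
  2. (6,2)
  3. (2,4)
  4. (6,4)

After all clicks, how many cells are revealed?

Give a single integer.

Click 1 (6,3) count=0: revealed 6 new [(5,2) (5,3) (5,4) (6,2) (6,3) (6,4)] -> total=6
Click 2 (6,2) count=1: revealed 0 new [(none)] -> total=6
Click 3 (2,4) count=2: revealed 1 new [(2,4)] -> total=7
Click 4 (6,4) count=1: revealed 0 new [(none)] -> total=7

Answer: 7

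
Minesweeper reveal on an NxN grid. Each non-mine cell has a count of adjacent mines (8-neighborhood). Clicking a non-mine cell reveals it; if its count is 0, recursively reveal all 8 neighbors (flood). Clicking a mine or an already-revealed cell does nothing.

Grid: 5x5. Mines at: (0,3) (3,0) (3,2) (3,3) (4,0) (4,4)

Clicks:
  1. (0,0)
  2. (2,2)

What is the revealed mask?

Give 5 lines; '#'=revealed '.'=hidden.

Click 1 (0,0) count=0: revealed 9 new [(0,0) (0,1) (0,2) (1,0) (1,1) (1,2) (2,0) (2,1) (2,2)] -> total=9
Click 2 (2,2) count=2: revealed 0 new [(none)] -> total=9

Answer: ###..
###..
###..
.....
.....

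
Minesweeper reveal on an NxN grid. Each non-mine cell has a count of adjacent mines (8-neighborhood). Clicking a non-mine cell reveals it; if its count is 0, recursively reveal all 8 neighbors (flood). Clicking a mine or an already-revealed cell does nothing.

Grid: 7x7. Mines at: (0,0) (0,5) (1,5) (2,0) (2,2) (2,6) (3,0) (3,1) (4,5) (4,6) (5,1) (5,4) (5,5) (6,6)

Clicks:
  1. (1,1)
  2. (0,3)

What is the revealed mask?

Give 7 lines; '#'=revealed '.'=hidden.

Click 1 (1,1) count=3: revealed 1 new [(1,1)] -> total=1
Click 2 (0,3) count=0: revealed 7 new [(0,1) (0,2) (0,3) (0,4) (1,2) (1,3) (1,4)] -> total=8

Answer: .####..
.####..
.......
.......
.......
.......
.......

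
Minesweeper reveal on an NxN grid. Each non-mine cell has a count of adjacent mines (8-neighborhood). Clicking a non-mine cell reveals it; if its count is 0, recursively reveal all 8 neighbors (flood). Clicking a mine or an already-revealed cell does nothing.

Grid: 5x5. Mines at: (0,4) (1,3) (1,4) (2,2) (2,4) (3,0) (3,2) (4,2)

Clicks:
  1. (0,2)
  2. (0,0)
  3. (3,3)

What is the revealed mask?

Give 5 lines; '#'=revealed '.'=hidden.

Answer: ###..
###..
##...
...#.
.....

Derivation:
Click 1 (0,2) count=1: revealed 1 new [(0,2)] -> total=1
Click 2 (0,0) count=0: revealed 7 new [(0,0) (0,1) (1,0) (1,1) (1,2) (2,0) (2,1)] -> total=8
Click 3 (3,3) count=4: revealed 1 new [(3,3)] -> total=9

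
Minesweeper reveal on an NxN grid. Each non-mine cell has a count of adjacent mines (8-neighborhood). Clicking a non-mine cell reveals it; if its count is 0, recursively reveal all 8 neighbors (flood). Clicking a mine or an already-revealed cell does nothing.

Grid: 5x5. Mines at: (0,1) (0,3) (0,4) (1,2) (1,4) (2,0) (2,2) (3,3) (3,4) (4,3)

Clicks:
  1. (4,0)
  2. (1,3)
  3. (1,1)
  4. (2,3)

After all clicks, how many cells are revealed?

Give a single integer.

Answer: 9

Derivation:
Click 1 (4,0) count=0: revealed 6 new [(3,0) (3,1) (3,2) (4,0) (4,1) (4,2)] -> total=6
Click 2 (1,3) count=5: revealed 1 new [(1,3)] -> total=7
Click 3 (1,1) count=4: revealed 1 new [(1,1)] -> total=8
Click 4 (2,3) count=5: revealed 1 new [(2,3)] -> total=9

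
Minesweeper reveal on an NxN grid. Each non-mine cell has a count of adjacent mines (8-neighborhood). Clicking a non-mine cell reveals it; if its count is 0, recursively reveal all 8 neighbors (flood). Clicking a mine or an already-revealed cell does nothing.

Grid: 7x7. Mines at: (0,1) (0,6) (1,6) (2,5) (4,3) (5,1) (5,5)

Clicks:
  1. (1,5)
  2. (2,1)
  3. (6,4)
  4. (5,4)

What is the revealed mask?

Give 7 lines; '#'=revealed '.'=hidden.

Click 1 (1,5) count=3: revealed 1 new [(1,5)] -> total=1
Click 2 (2,1) count=0: revealed 22 new [(0,2) (0,3) (0,4) (0,5) (1,0) (1,1) (1,2) (1,3) (1,4) (2,0) (2,1) (2,2) (2,3) (2,4) (3,0) (3,1) (3,2) (3,3) (3,4) (4,0) (4,1) (4,2)] -> total=23
Click 3 (6,4) count=1: revealed 1 new [(6,4)] -> total=24
Click 4 (5,4) count=2: revealed 1 new [(5,4)] -> total=25

Answer: ..####.
######.
#####..
#####..
###....
....#..
....#..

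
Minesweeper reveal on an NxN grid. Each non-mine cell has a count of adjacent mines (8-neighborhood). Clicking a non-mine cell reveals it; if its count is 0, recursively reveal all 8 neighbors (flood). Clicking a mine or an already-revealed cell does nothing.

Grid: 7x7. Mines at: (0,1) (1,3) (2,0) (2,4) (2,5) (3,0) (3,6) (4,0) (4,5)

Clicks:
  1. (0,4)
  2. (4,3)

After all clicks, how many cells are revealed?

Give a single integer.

Answer: 26

Derivation:
Click 1 (0,4) count=1: revealed 1 new [(0,4)] -> total=1
Click 2 (4,3) count=0: revealed 25 new [(2,1) (2,2) (2,3) (3,1) (3,2) (3,3) (3,4) (4,1) (4,2) (4,3) (4,4) (5,0) (5,1) (5,2) (5,3) (5,4) (5,5) (5,6) (6,0) (6,1) (6,2) (6,3) (6,4) (6,5) (6,6)] -> total=26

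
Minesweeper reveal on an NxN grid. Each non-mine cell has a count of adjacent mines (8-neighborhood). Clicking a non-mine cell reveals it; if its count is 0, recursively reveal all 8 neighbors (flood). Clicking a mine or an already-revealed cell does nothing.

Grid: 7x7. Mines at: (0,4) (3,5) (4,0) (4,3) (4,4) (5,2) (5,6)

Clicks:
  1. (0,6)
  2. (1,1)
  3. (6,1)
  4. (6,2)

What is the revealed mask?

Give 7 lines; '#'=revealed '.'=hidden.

Answer: ####.##
#######
#######
#####..
.......
.......
.##....

Derivation:
Click 1 (0,6) count=0: revealed 6 new [(0,5) (0,6) (1,5) (1,6) (2,5) (2,6)] -> total=6
Click 2 (1,1) count=0: revealed 19 new [(0,0) (0,1) (0,2) (0,3) (1,0) (1,1) (1,2) (1,3) (1,4) (2,0) (2,1) (2,2) (2,3) (2,4) (3,0) (3,1) (3,2) (3,3) (3,4)] -> total=25
Click 3 (6,1) count=1: revealed 1 new [(6,1)] -> total=26
Click 4 (6,2) count=1: revealed 1 new [(6,2)] -> total=27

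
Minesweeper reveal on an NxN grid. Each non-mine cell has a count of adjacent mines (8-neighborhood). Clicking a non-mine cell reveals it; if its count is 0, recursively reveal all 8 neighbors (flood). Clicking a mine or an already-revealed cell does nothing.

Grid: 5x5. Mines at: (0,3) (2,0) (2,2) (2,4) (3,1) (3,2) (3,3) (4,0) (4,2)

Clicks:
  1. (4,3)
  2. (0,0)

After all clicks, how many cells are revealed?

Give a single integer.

Answer: 7

Derivation:
Click 1 (4,3) count=3: revealed 1 new [(4,3)] -> total=1
Click 2 (0,0) count=0: revealed 6 new [(0,0) (0,1) (0,2) (1,0) (1,1) (1,2)] -> total=7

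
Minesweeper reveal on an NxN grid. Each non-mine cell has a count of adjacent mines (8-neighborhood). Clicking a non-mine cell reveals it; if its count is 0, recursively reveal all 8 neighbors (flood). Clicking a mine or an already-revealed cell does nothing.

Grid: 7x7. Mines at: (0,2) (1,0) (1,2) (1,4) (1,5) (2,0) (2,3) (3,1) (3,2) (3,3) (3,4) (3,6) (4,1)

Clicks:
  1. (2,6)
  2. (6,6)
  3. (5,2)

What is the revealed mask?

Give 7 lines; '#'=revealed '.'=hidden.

Click 1 (2,6) count=2: revealed 1 new [(2,6)] -> total=1
Click 2 (6,6) count=0: revealed 19 new [(4,2) (4,3) (4,4) (4,5) (4,6) (5,0) (5,1) (5,2) (5,3) (5,4) (5,5) (5,6) (6,0) (6,1) (6,2) (6,3) (6,4) (6,5) (6,6)] -> total=20
Click 3 (5,2) count=1: revealed 0 new [(none)] -> total=20

Answer: .......
.......
......#
.......
..#####
#######
#######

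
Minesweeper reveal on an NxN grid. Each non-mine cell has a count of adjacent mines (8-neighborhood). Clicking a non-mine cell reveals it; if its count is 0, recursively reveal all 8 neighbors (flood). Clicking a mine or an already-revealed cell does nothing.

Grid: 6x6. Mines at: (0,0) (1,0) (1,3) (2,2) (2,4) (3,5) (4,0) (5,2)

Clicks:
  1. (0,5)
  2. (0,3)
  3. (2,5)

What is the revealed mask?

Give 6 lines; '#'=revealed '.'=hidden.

Click 1 (0,5) count=0: revealed 4 new [(0,4) (0,5) (1,4) (1,5)] -> total=4
Click 2 (0,3) count=1: revealed 1 new [(0,3)] -> total=5
Click 3 (2,5) count=2: revealed 1 new [(2,5)] -> total=6

Answer: ...###
....##
.....#
......
......
......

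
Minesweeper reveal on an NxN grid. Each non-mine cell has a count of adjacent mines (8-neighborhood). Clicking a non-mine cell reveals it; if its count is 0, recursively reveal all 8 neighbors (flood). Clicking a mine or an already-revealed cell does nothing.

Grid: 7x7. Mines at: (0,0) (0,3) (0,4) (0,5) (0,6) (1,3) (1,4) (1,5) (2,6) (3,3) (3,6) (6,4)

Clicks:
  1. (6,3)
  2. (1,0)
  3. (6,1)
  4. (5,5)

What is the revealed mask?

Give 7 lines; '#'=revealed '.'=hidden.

Click 1 (6,3) count=1: revealed 1 new [(6,3)] -> total=1
Click 2 (1,0) count=1: revealed 1 new [(1,0)] -> total=2
Click 3 (6,1) count=0: revealed 19 new [(1,1) (1,2) (2,0) (2,1) (2,2) (3,0) (3,1) (3,2) (4,0) (4,1) (4,2) (4,3) (5,0) (5,1) (5,2) (5,3) (6,0) (6,1) (6,2)] -> total=21
Click 4 (5,5) count=1: revealed 1 new [(5,5)] -> total=22

Answer: .......
###....
###....
###....
####...
####.#.
####...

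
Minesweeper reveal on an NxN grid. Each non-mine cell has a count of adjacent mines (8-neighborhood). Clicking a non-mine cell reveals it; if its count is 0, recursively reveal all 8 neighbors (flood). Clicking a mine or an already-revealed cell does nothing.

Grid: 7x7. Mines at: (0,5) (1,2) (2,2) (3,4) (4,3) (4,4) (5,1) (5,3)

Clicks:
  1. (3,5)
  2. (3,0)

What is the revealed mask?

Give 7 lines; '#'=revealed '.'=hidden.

Click 1 (3,5) count=2: revealed 1 new [(3,5)] -> total=1
Click 2 (3,0) count=0: revealed 10 new [(0,0) (0,1) (1,0) (1,1) (2,0) (2,1) (3,0) (3,1) (4,0) (4,1)] -> total=11

Answer: ##.....
##.....
##.....
##...#.
##.....
.......
.......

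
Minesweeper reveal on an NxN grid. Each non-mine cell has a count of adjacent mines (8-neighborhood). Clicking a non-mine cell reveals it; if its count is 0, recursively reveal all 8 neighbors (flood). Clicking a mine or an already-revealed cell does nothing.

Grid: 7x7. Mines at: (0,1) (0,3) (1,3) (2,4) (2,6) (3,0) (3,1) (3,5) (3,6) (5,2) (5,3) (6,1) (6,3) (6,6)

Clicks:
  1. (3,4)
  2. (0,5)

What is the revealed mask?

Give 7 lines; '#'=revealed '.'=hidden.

Answer: ....###
....###
.......
....#..
.......
.......
.......

Derivation:
Click 1 (3,4) count=2: revealed 1 new [(3,4)] -> total=1
Click 2 (0,5) count=0: revealed 6 new [(0,4) (0,5) (0,6) (1,4) (1,5) (1,6)] -> total=7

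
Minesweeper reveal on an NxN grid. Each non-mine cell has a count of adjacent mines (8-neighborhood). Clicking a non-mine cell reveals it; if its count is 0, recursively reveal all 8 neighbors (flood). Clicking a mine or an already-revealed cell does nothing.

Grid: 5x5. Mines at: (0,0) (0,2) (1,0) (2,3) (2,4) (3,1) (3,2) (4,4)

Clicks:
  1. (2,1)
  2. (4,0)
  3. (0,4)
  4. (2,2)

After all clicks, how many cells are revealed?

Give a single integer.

Click 1 (2,1) count=3: revealed 1 new [(2,1)] -> total=1
Click 2 (4,0) count=1: revealed 1 new [(4,0)] -> total=2
Click 3 (0,4) count=0: revealed 4 new [(0,3) (0,4) (1,3) (1,4)] -> total=6
Click 4 (2,2) count=3: revealed 1 new [(2,2)] -> total=7

Answer: 7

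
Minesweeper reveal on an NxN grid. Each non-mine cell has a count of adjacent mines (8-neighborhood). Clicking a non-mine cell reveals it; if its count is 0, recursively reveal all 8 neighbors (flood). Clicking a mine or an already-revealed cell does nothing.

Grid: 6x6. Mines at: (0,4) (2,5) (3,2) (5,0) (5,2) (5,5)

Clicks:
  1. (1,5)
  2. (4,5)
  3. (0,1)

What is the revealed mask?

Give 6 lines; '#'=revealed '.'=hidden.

Answer: ####..
####.#
####..
##....
##...#
......

Derivation:
Click 1 (1,5) count=2: revealed 1 new [(1,5)] -> total=1
Click 2 (4,5) count=1: revealed 1 new [(4,5)] -> total=2
Click 3 (0,1) count=0: revealed 16 new [(0,0) (0,1) (0,2) (0,3) (1,0) (1,1) (1,2) (1,3) (2,0) (2,1) (2,2) (2,3) (3,0) (3,1) (4,0) (4,1)] -> total=18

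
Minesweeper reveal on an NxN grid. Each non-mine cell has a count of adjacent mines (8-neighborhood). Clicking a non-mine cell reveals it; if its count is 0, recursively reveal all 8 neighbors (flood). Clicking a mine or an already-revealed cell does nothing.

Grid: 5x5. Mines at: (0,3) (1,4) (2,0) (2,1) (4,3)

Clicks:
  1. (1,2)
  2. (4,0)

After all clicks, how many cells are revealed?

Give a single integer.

Click 1 (1,2) count=2: revealed 1 new [(1,2)] -> total=1
Click 2 (4,0) count=0: revealed 6 new [(3,0) (3,1) (3,2) (4,0) (4,1) (4,2)] -> total=7

Answer: 7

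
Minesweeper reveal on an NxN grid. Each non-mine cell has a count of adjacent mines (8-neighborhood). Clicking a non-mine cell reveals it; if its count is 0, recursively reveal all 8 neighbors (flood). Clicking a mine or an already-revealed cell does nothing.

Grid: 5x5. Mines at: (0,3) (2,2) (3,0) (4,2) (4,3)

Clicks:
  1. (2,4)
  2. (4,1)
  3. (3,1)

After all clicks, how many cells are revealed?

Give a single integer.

Click 1 (2,4) count=0: revealed 6 new [(1,3) (1,4) (2,3) (2,4) (3,3) (3,4)] -> total=6
Click 2 (4,1) count=2: revealed 1 new [(4,1)] -> total=7
Click 3 (3,1) count=3: revealed 1 new [(3,1)] -> total=8

Answer: 8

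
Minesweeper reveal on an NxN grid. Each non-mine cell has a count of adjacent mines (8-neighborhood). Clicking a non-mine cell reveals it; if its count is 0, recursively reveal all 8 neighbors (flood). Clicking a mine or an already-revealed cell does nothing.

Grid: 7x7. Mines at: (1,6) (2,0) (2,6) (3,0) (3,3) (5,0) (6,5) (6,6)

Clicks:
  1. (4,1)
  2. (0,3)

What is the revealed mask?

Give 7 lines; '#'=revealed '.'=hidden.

Answer: ######.
######.
.#####.
.......
.#.....
.......
.......

Derivation:
Click 1 (4,1) count=2: revealed 1 new [(4,1)] -> total=1
Click 2 (0,3) count=0: revealed 17 new [(0,0) (0,1) (0,2) (0,3) (0,4) (0,5) (1,0) (1,1) (1,2) (1,3) (1,4) (1,5) (2,1) (2,2) (2,3) (2,4) (2,5)] -> total=18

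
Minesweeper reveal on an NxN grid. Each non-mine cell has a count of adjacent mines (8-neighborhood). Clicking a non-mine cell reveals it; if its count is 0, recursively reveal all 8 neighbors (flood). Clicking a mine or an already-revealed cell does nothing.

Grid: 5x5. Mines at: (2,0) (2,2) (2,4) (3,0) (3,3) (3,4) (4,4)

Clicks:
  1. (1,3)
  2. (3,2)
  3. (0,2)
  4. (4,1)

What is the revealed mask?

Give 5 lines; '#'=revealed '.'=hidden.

Click 1 (1,3) count=2: revealed 1 new [(1,3)] -> total=1
Click 2 (3,2) count=2: revealed 1 new [(3,2)] -> total=2
Click 3 (0,2) count=0: revealed 9 new [(0,0) (0,1) (0,2) (0,3) (0,4) (1,0) (1,1) (1,2) (1,4)] -> total=11
Click 4 (4,1) count=1: revealed 1 new [(4,1)] -> total=12

Answer: #####
#####
.....
..#..
.#...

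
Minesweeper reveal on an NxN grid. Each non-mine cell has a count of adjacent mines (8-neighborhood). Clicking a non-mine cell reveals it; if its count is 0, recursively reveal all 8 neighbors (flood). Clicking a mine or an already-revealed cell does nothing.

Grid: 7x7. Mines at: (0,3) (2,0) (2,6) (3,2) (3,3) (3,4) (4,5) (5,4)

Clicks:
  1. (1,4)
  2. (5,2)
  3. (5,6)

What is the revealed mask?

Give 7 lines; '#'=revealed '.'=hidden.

Answer: .......
....#..
.......
##.....
####...
####..#
####...

Derivation:
Click 1 (1,4) count=1: revealed 1 new [(1,4)] -> total=1
Click 2 (5,2) count=0: revealed 14 new [(3,0) (3,1) (4,0) (4,1) (4,2) (4,3) (5,0) (5,1) (5,2) (5,3) (6,0) (6,1) (6,2) (6,3)] -> total=15
Click 3 (5,6) count=1: revealed 1 new [(5,6)] -> total=16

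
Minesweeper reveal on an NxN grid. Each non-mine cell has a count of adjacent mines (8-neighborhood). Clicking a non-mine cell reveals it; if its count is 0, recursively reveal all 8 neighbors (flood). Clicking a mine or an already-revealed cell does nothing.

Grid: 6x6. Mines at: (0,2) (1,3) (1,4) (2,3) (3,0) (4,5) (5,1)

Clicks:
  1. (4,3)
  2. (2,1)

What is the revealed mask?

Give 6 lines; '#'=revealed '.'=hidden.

Answer: ......
......
.#....
..###.
..###.
..###.

Derivation:
Click 1 (4,3) count=0: revealed 9 new [(3,2) (3,3) (3,4) (4,2) (4,3) (4,4) (5,2) (5,3) (5,4)] -> total=9
Click 2 (2,1) count=1: revealed 1 new [(2,1)] -> total=10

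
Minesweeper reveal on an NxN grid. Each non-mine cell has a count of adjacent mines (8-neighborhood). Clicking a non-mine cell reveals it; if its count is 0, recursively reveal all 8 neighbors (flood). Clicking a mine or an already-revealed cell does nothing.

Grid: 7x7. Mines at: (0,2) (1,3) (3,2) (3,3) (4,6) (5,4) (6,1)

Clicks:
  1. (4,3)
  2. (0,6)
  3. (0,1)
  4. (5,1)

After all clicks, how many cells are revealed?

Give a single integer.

Answer: 15

Derivation:
Click 1 (4,3) count=3: revealed 1 new [(4,3)] -> total=1
Click 2 (0,6) count=0: revealed 12 new [(0,4) (0,5) (0,6) (1,4) (1,5) (1,6) (2,4) (2,5) (2,6) (3,4) (3,5) (3,6)] -> total=13
Click 3 (0,1) count=1: revealed 1 new [(0,1)] -> total=14
Click 4 (5,1) count=1: revealed 1 new [(5,1)] -> total=15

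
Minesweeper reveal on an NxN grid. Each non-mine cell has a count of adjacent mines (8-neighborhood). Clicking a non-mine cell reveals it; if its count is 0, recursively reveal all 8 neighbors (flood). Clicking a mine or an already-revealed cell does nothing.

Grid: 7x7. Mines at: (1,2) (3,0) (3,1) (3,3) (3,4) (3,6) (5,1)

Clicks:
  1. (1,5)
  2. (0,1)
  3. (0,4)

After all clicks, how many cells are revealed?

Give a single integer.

Answer: 13

Derivation:
Click 1 (1,5) count=0: revealed 12 new [(0,3) (0,4) (0,5) (0,6) (1,3) (1,4) (1,5) (1,6) (2,3) (2,4) (2,5) (2,6)] -> total=12
Click 2 (0,1) count=1: revealed 1 new [(0,1)] -> total=13
Click 3 (0,4) count=0: revealed 0 new [(none)] -> total=13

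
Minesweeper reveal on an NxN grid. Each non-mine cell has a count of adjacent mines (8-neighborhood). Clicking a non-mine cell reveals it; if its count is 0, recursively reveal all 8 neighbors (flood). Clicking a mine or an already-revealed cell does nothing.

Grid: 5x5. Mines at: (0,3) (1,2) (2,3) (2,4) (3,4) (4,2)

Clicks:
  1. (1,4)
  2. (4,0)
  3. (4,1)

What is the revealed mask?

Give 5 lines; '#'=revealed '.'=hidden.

Answer: ##...
##..#
##...
##...
##...

Derivation:
Click 1 (1,4) count=3: revealed 1 new [(1,4)] -> total=1
Click 2 (4,0) count=0: revealed 10 new [(0,0) (0,1) (1,0) (1,1) (2,0) (2,1) (3,0) (3,1) (4,0) (4,1)] -> total=11
Click 3 (4,1) count=1: revealed 0 new [(none)] -> total=11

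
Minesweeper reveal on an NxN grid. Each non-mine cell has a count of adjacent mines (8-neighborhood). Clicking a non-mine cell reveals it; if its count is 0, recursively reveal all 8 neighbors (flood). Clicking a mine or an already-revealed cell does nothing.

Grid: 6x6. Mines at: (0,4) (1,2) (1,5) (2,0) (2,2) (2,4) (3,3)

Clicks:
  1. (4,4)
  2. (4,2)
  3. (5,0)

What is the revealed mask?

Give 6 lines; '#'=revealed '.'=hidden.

Answer: ......
......
......
###.##
######
######

Derivation:
Click 1 (4,4) count=1: revealed 1 new [(4,4)] -> total=1
Click 2 (4,2) count=1: revealed 1 new [(4,2)] -> total=2
Click 3 (5,0) count=0: revealed 15 new [(3,0) (3,1) (3,2) (3,4) (3,5) (4,0) (4,1) (4,3) (4,5) (5,0) (5,1) (5,2) (5,3) (5,4) (5,5)] -> total=17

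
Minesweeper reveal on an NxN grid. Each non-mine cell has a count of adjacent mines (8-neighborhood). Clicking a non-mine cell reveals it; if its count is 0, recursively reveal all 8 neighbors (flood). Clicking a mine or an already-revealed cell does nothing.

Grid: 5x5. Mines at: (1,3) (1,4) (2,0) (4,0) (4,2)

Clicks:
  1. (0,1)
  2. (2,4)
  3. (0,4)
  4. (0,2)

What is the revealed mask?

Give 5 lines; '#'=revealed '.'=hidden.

Answer: ###.#
###..
....#
.....
.....

Derivation:
Click 1 (0,1) count=0: revealed 6 new [(0,0) (0,1) (0,2) (1,0) (1,1) (1,2)] -> total=6
Click 2 (2,4) count=2: revealed 1 new [(2,4)] -> total=7
Click 3 (0,4) count=2: revealed 1 new [(0,4)] -> total=8
Click 4 (0,2) count=1: revealed 0 new [(none)] -> total=8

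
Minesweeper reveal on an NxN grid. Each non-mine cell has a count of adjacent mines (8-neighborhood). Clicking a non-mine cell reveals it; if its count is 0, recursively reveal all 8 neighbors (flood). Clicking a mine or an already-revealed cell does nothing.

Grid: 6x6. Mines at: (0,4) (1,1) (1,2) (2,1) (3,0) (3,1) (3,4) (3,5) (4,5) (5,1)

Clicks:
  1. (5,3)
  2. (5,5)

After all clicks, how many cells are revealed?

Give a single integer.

Click 1 (5,3) count=0: revealed 6 new [(4,2) (4,3) (4,4) (5,2) (5,3) (5,4)] -> total=6
Click 2 (5,5) count=1: revealed 1 new [(5,5)] -> total=7

Answer: 7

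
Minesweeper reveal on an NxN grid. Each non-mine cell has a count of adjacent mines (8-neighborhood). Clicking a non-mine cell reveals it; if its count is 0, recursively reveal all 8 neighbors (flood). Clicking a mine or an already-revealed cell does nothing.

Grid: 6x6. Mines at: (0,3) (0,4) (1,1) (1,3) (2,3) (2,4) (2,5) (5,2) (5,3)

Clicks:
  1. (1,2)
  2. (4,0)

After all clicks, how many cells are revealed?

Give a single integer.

Click 1 (1,2) count=4: revealed 1 new [(1,2)] -> total=1
Click 2 (4,0) count=0: revealed 11 new [(2,0) (2,1) (2,2) (3,0) (3,1) (3,2) (4,0) (4,1) (4,2) (5,0) (5,1)] -> total=12

Answer: 12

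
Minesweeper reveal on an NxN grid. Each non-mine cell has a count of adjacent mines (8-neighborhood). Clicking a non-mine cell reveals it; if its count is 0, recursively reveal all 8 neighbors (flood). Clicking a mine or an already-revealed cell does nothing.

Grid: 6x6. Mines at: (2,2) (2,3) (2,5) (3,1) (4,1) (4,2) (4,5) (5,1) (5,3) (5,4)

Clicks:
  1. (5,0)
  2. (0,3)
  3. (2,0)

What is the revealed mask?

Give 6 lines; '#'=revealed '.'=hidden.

Click 1 (5,0) count=2: revealed 1 new [(5,0)] -> total=1
Click 2 (0,3) count=0: revealed 14 new [(0,0) (0,1) (0,2) (0,3) (0,4) (0,5) (1,0) (1,1) (1,2) (1,3) (1,4) (1,5) (2,0) (2,1)] -> total=15
Click 3 (2,0) count=1: revealed 0 new [(none)] -> total=15

Answer: ######
######
##....
......
......
#.....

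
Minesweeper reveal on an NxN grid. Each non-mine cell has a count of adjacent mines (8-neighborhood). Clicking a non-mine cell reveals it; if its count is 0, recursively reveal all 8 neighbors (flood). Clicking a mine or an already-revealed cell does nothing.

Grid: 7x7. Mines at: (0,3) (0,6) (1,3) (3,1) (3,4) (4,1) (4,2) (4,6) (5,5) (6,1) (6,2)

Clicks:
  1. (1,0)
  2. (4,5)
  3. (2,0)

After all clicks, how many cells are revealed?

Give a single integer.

Answer: 10

Derivation:
Click 1 (1,0) count=0: revealed 9 new [(0,0) (0,1) (0,2) (1,0) (1,1) (1,2) (2,0) (2,1) (2,2)] -> total=9
Click 2 (4,5) count=3: revealed 1 new [(4,5)] -> total=10
Click 3 (2,0) count=1: revealed 0 new [(none)] -> total=10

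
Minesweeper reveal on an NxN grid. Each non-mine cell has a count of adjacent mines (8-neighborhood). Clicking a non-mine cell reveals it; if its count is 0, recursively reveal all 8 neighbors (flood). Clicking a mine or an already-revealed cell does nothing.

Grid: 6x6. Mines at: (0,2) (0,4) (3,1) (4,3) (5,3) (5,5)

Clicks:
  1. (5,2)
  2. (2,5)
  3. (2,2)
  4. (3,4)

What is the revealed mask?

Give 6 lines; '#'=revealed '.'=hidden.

Answer: ......
..####
..####
..####
....##
..#...

Derivation:
Click 1 (5,2) count=2: revealed 1 new [(5,2)] -> total=1
Click 2 (2,5) count=0: revealed 14 new [(1,2) (1,3) (1,4) (1,5) (2,2) (2,3) (2,4) (2,5) (3,2) (3,3) (3,4) (3,5) (4,4) (4,5)] -> total=15
Click 3 (2,2) count=1: revealed 0 new [(none)] -> total=15
Click 4 (3,4) count=1: revealed 0 new [(none)] -> total=15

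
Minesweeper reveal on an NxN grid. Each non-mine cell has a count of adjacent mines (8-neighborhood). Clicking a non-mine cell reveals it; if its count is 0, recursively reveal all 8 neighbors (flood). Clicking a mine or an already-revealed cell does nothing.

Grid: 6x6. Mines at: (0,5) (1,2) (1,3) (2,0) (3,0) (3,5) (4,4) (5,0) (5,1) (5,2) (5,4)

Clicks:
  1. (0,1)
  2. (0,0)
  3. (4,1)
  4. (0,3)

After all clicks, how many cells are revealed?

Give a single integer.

Answer: 6

Derivation:
Click 1 (0,1) count=1: revealed 1 new [(0,1)] -> total=1
Click 2 (0,0) count=0: revealed 3 new [(0,0) (1,0) (1,1)] -> total=4
Click 3 (4,1) count=4: revealed 1 new [(4,1)] -> total=5
Click 4 (0,3) count=2: revealed 1 new [(0,3)] -> total=6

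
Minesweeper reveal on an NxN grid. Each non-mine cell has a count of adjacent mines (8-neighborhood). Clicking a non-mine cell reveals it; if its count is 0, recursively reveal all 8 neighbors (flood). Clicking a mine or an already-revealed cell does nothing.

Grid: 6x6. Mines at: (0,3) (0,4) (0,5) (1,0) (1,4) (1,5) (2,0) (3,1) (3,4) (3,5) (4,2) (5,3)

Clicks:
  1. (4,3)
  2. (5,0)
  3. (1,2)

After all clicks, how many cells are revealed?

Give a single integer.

Click 1 (4,3) count=3: revealed 1 new [(4,3)] -> total=1
Click 2 (5,0) count=0: revealed 4 new [(4,0) (4,1) (5,0) (5,1)] -> total=5
Click 3 (1,2) count=1: revealed 1 new [(1,2)] -> total=6

Answer: 6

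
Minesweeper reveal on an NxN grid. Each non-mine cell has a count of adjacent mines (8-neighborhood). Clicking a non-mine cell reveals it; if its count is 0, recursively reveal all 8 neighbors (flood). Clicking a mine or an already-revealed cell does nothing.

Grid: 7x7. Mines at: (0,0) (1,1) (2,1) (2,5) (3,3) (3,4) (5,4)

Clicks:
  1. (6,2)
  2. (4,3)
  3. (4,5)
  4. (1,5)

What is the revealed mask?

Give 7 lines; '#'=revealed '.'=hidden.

Click 1 (6,2) count=0: revealed 15 new [(3,0) (3,1) (3,2) (4,0) (4,1) (4,2) (4,3) (5,0) (5,1) (5,2) (5,3) (6,0) (6,1) (6,2) (6,3)] -> total=15
Click 2 (4,3) count=3: revealed 0 new [(none)] -> total=15
Click 3 (4,5) count=2: revealed 1 new [(4,5)] -> total=16
Click 4 (1,5) count=1: revealed 1 new [(1,5)] -> total=17

Answer: .......
.....#.
.......
###....
####.#.
####...
####...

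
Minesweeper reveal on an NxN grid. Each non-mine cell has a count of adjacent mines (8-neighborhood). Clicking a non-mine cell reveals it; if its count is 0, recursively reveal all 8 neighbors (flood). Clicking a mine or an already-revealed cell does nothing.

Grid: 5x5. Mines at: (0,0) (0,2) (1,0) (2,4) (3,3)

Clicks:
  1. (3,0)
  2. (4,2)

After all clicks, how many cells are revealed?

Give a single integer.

Click 1 (3,0) count=0: revealed 9 new [(2,0) (2,1) (2,2) (3,0) (3,1) (3,2) (4,0) (4,1) (4,2)] -> total=9
Click 2 (4,2) count=1: revealed 0 new [(none)] -> total=9

Answer: 9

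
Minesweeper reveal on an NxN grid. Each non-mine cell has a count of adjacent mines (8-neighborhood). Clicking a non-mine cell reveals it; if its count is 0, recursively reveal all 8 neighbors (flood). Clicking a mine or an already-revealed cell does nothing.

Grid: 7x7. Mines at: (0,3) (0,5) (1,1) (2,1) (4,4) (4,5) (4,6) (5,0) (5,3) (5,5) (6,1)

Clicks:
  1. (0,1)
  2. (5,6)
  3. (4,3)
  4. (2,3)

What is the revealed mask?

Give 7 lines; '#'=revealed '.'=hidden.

Click 1 (0,1) count=1: revealed 1 new [(0,1)] -> total=1
Click 2 (5,6) count=3: revealed 1 new [(5,6)] -> total=2
Click 3 (4,3) count=2: revealed 1 new [(4,3)] -> total=3
Click 4 (2,3) count=0: revealed 15 new [(1,2) (1,3) (1,4) (1,5) (1,6) (2,2) (2,3) (2,4) (2,5) (2,6) (3,2) (3,3) (3,4) (3,5) (3,6)] -> total=18

Answer: .#.....
..#####
..#####
..#####
...#...
......#
.......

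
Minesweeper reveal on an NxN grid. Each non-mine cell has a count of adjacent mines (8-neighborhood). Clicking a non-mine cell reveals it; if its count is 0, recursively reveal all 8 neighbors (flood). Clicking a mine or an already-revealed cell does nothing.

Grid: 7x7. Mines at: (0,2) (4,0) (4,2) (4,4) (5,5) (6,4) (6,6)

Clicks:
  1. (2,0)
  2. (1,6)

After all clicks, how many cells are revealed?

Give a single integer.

Answer: 29

Derivation:
Click 1 (2,0) count=0: revealed 29 new [(0,0) (0,1) (0,3) (0,4) (0,5) (0,6) (1,0) (1,1) (1,2) (1,3) (1,4) (1,5) (1,6) (2,0) (2,1) (2,2) (2,3) (2,4) (2,5) (2,6) (3,0) (3,1) (3,2) (3,3) (3,4) (3,5) (3,6) (4,5) (4,6)] -> total=29
Click 2 (1,6) count=0: revealed 0 new [(none)] -> total=29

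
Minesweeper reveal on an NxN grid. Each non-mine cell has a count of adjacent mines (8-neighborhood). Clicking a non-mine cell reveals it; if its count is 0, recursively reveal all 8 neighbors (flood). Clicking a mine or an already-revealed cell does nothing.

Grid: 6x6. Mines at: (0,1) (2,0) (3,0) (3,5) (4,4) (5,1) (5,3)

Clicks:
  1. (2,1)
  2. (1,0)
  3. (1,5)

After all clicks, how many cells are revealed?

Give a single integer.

Click 1 (2,1) count=2: revealed 1 new [(2,1)] -> total=1
Click 2 (1,0) count=2: revealed 1 new [(1,0)] -> total=2
Click 3 (1,5) count=0: revealed 20 new [(0,2) (0,3) (0,4) (0,5) (1,1) (1,2) (1,3) (1,4) (1,5) (2,2) (2,3) (2,4) (2,5) (3,1) (3,2) (3,3) (3,4) (4,1) (4,2) (4,3)] -> total=22

Answer: 22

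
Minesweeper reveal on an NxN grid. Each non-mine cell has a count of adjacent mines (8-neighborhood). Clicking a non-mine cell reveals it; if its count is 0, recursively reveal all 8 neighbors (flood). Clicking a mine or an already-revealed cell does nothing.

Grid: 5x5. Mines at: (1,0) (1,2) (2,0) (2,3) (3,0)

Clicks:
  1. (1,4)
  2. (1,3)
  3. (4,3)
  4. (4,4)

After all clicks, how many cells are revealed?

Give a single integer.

Answer: 10

Derivation:
Click 1 (1,4) count=1: revealed 1 new [(1,4)] -> total=1
Click 2 (1,3) count=2: revealed 1 new [(1,3)] -> total=2
Click 3 (4,3) count=0: revealed 8 new [(3,1) (3,2) (3,3) (3,4) (4,1) (4,2) (4,3) (4,4)] -> total=10
Click 4 (4,4) count=0: revealed 0 new [(none)] -> total=10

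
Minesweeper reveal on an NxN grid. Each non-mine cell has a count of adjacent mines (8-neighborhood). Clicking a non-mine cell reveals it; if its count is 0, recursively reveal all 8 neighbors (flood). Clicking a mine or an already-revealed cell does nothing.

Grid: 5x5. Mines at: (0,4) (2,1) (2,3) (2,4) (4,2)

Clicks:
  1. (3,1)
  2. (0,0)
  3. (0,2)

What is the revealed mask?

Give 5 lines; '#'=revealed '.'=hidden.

Click 1 (3,1) count=2: revealed 1 new [(3,1)] -> total=1
Click 2 (0,0) count=0: revealed 8 new [(0,0) (0,1) (0,2) (0,3) (1,0) (1,1) (1,2) (1,3)] -> total=9
Click 3 (0,2) count=0: revealed 0 new [(none)] -> total=9

Answer: ####.
####.
.....
.#...
.....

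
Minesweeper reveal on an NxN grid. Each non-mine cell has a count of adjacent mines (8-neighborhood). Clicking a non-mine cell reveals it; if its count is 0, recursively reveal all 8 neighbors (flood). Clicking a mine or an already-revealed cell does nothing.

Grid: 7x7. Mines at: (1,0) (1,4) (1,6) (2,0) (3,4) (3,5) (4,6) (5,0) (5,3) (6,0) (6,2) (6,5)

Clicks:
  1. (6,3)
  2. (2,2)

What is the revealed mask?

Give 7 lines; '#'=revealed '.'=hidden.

Click 1 (6,3) count=2: revealed 1 new [(6,3)] -> total=1
Click 2 (2,2) count=0: revealed 15 new [(0,1) (0,2) (0,3) (1,1) (1,2) (1,3) (2,1) (2,2) (2,3) (3,1) (3,2) (3,3) (4,1) (4,2) (4,3)] -> total=16

Answer: .###...
.###...
.###...
.###...
.###...
.......
...#...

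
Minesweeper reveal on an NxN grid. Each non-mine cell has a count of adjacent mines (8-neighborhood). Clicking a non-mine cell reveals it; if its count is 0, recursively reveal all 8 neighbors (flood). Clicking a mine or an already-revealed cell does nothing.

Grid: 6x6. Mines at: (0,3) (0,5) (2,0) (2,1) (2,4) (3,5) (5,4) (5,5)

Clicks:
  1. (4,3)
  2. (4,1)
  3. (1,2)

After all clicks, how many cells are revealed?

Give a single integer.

Answer: 13

Derivation:
Click 1 (4,3) count=1: revealed 1 new [(4,3)] -> total=1
Click 2 (4,1) count=0: revealed 11 new [(3,0) (3,1) (3,2) (3,3) (4,0) (4,1) (4,2) (5,0) (5,1) (5,2) (5,3)] -> total=12
Click 3 (1,2) count=2: revealed 1 new [(1,2)] -> total=13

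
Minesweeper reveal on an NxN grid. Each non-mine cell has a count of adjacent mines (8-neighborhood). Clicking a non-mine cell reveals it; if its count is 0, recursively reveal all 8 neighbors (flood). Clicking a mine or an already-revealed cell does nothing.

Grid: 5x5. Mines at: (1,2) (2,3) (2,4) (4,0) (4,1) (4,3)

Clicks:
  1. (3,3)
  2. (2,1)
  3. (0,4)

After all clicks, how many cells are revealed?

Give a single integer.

Click 1 (3,3) count=3: revealed 1 new [(3,3)] -> total=1
Click 2 (2,1) count=1: revealed 1 new [(2,1)] -> total=2
Click 3 (0,4) count=0: revealed 4 new [(0,3) (0,4) (1,3) (1,4)] -> total=6

Answer: 6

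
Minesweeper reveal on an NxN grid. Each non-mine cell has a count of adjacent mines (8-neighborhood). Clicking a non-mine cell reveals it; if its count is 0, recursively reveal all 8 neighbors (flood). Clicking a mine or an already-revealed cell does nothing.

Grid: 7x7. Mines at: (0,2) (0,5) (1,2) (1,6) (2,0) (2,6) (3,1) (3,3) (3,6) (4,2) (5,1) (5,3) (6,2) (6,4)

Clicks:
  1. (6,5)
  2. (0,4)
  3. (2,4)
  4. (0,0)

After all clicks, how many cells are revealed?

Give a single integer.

Click 1 (6,5) count=1: revealed 1 new [(6,5)] -> total=1
Click 2 (0,4) count=1: revealed 1 new [(0,4)] -> total=2
Click 3 (2,4) count=1: revealed 1 new [(2,4)] -> total=3
Click 4 (0,0) count=0: revealed 4 new [(0,0) (0,1) (1,0) (1,1)] -> total=7

Answer: 7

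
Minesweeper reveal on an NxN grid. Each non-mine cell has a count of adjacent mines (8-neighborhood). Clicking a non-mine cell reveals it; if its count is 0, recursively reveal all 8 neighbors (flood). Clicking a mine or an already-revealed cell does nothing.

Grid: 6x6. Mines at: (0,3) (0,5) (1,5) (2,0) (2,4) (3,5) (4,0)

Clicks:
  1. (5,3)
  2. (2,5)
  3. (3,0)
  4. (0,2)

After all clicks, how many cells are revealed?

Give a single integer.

Click 1 (5,3) count=0: revealed 20 new [(1,1) (1,2) (1,3) (2,1) (2,2) (2,3) (3,1) (3,2) (3,3) (3,4) (4,1) (4,2) (4,3) (4,4) (4,5) (5,1) (5,2) (5,3) (5,4) (5,5)] -> total=20
Click 2 (2,5) count=3: revealed 1 new [(2,5)] -> total=21
Click 3 (3,0) count=2: revealed 1 new [(3,0)] -> total=22
Click 4 (0,2) count=1: revealed 1 new [(0,2)] -> total=23

Answer: 23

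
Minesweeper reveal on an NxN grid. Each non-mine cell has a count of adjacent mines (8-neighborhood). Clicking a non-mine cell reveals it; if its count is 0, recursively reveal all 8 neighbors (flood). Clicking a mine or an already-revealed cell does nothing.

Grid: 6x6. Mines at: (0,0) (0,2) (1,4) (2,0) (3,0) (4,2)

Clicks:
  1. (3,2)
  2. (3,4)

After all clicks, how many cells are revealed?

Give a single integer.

Answer: 13

Derivation:
Click 1 (3,2) count=1: revealed 1 new [(3,2)] -> total=1
Click 2 (3,4) count=0: revealed 12 new [(2,3) (2,4) (2,5) (3,3) (3,4) (3,5) (4,3) (4,4) (4,5) (5,3) (5,4) (5,5)] -> total=13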